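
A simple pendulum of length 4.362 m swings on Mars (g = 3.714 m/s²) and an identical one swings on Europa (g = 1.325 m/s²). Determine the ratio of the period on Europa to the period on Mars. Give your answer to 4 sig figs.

T ∝ 1/√g, so T₂/T₁ = √(g₁/g₂) = √(3.714/1.325) = 1.674.

1.674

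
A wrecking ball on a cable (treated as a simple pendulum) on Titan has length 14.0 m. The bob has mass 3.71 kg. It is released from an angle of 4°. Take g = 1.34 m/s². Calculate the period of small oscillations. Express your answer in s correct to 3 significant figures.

20.3 s

T = 2π√(L/g) = 2π√(14.0/1.34) = 2π × 3.232 = 20.3 s.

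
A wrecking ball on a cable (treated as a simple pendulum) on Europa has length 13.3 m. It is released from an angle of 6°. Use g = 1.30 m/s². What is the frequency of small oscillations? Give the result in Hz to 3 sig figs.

0.0498 Hz

T = 2π√(L/g) = 2π√(13.3/1.30) = 20.10 s, so f = 1/T = 0.0498 Hz.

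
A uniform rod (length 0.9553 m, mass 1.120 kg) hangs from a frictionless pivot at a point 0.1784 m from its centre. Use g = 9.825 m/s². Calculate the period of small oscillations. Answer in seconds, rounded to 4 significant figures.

For a physical pendulum T = 2π√(I/(mgd)), with d = 0.17840 m from pivot to centre of mass.
I_cm = mL²/12 = 1.120 × 0.9553²/12 = 0.085176 kg·m²; I = I_cm + md² = 0.085176 + 1.120 × 0.17840² = 0.12082 kg·m².
T = 2π√(0.12082/(1.120 × 9.825 × 0.17840)) = 1.559 s.

1.559 s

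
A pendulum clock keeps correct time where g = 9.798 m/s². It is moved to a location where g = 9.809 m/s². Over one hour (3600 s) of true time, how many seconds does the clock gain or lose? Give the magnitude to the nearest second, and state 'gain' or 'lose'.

The clock's period scales as T ∝ 1/√g, so T'/T = √(9.798/9.809) = 0.999439.
In 3600 s of true time the clock registers 3600/0.999439 = 3602.0 s, so it gains 2 s.

gain 2 s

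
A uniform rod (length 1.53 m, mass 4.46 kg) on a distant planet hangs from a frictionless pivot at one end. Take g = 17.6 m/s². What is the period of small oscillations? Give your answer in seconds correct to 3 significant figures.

1.51 s

For a physical pendulum T = 2π√(I/(mgd)), with d = 0.7650 m from pivot to centre of mass.
I_cm = mL²/12 = 4.46 × 1.53²/12 = 0.8700 kg·m²; I = I_cm + md² = 0.8700 + 4.46 × 0.7650² = 3.480 kg·m².
T = 2π√(3.480/(4.46 × 17.6 × 0.7650)) = 1.51 s.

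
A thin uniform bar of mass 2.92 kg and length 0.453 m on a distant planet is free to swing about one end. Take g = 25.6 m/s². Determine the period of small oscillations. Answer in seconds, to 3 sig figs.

0.682 s

For a physical pendulum T = 2π√(I/(mgd)), with d = 0.2265 m from pivot to centre of mass.
I_cm = mL²/12 = 2.92 × 0.453²/12 = 0.04993 kg·m²; I = I_cm + md² = 0.04993 + 2.92 × 0.2265² = 0.1997 kg·m².
T = 2π√(0.1997/(2.92 × 25.6 × 0.2265)) = 0.682 s.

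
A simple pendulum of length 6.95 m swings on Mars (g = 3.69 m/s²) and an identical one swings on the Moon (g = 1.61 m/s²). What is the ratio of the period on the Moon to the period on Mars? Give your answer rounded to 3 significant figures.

1.51

T ∝ 1/√g, so T₂/T₁ = √(g₁/g₂) = √(3.69/1.61) = 1.51.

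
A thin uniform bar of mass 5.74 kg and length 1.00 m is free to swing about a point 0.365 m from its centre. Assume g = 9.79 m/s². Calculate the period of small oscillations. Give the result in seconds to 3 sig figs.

1.55 s

For a physical pendulum T = 2π√(I/(mgd)), with d = 0.3650 m from pivot to centre of mass.
I_cm = mL²/12 = 5.74 × 1.00²/12 = 0.4783 kg·m²; I = I_cm + md² = 0.4783 + 5.74 × 0.3650² = 1.243 kg·m².
T = 2π√(1.243/(5.74 × 9.79 × 0.3650)) = 1.55 s.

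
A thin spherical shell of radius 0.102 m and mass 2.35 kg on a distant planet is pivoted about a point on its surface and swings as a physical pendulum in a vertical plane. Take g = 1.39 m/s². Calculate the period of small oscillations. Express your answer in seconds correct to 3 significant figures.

2.20 s

I_cm = (2/3)mr² = 0.01630 kg·m². The pivot is at distance d = 0.102 m from the centre of mass.
By the parallel-axis theorem, I = I_cm + md² = 0.01630 + 0.02445 = 0.04075 kg·m².
T = 2π√(I/(mgd)) = 2π√(0.04075/(2.35 × 1.39 × 0.102)) = 2.20 s.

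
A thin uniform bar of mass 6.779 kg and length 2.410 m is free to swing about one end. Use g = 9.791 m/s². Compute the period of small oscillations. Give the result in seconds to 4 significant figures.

For a physical pendulum T = 2π√(I/(mgd)), with d = 1.2050 m from pivot to centre of mass.
I_cm = mL²/12 = 6.779 × 2.410²/12 = 3.2811 kg·m²; I = I_cm + md² = 3.2811 + 6.779 × 1.2050² = 13.124 kg·m².
T = 2π√(13.124/(6.779 × 9.791 × 1.2050)) = 2.545 s.

2.545 s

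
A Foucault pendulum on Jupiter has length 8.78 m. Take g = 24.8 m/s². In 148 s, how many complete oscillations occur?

39

T = 2π√(L/g) = 2π√(8.78/24.8) = 3.739 s.
Number of complete oscillations = ⌊148/3.739⌋ = ⌊39.59⌋ = 39.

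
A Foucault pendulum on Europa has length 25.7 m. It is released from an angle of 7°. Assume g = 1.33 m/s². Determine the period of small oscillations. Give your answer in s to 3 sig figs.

T = 2π√(L/g) = 2π√(25.7/1.33) = 2π × 4.396 = 27.6 s.

27.6 s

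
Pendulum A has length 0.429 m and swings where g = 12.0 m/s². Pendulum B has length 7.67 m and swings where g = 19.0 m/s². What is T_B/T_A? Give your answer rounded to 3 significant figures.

3.36

T = 2π√(L/g), so T_B/T_A = √((L_B/g_B)/(L_A/g_A)) = √((7.67/19.0)/(0.429/12.0)) = 3.36.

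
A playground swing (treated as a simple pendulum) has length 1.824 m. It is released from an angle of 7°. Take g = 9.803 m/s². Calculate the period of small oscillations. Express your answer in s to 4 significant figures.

2.710 s

T = 2π√(L/g) = 2π√(1.824/9.803) = 2π × 0.43135 = 2.710 s.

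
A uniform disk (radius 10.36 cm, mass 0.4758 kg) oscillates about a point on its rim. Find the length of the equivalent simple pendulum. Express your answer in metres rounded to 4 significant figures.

0.1554 m

The equivalent simple-pendulum length is L_eq = I/(md), where I is about the pivot and d = 0.10360 m.
I_cm = ½mR² = 0.0025534 kg·m², so I = I_cm + md² = 0.0025534 + 0.0051067 = 0.0076601 kg·m².
L_eq = 0.0076601/(0.4758 × 0.10360) = 0.1554 m.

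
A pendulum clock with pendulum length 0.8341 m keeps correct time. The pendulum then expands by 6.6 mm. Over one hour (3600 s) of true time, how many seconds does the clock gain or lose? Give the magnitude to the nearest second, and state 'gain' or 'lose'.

lose 14 s

T ∝ √L, so T'/T = √(0.84070/0.8341) = 1.00395.
In 3600 s of true time the clock registers 3600/1.00395 = 3585.8 s, so it loses 14 s.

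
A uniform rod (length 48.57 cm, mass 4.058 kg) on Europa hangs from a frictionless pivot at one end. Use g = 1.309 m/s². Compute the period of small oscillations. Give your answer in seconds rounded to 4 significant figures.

For a physical pendulum T = 2π√(I/(mgd)), with d = 0.24285 m from pivot to centre of mass.
I_cm = mL²/12 = 4.058 × 0.4857²/12 = 0.079775 kg·m²; I = I_cm + md² = 0.079775 + 4.058 × 0.24285² = 0.31910 kg·m².
T = 2π√(0.31910/(4.058 × 1.309 × 0.24285)) = 3.125 s.

3.125 s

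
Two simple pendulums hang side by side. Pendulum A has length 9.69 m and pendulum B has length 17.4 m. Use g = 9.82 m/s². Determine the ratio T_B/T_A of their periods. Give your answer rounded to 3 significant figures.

T ∝ √L, so T_B/T_A = √(L_B/L_A) = √(17.4/9.69) = 1.34.

1.34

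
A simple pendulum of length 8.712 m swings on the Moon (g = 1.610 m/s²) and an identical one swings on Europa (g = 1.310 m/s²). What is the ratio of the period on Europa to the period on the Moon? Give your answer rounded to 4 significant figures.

1.109

T ∝ 1/√g, so T₂/T₁ = √(g₁/g₂) = √(1.610/1.310) = 1.109.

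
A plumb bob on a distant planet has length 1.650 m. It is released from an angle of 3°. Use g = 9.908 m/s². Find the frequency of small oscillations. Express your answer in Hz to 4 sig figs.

T = 2π√(L/g) = 2π√(1.650/9.908) = 2.5641 s, so f = 1/T = 0.3900 Hz.

0.3900 Hz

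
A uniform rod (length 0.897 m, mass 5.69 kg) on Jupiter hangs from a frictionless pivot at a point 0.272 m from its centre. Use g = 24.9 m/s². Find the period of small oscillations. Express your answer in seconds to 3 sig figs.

For a physical pendulum T = 2π√(I/(mgd)), with d = 0.2720 m from pivot to centre of mass.
I_cm = mL²/12 = 5.69 × 0.897²/12 = 0.3815 kg·m²; I = I_cm + md² = 0.3815 + 5.69 × 0.2720² = 0.8025 kg·m².
T = 2π√(0.8025/(5.69 × 24.9 × 0.2720)) = 0.907 s.

0.907 s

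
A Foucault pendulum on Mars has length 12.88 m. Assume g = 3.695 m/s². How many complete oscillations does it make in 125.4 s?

T = 2π√(L/g) = 2π√(12.88/3.695) = 11.731 s.
Number of complete oscillations = ⌊125.4/11.731⌋ = ⌊10.690⌋ = 10.

10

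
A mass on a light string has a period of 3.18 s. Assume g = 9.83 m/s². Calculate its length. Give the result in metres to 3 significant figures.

2.52 m

From T = 2π√(L/g), L = gT²/(4π²) = 9.83 × 3.180²/(4π²) = 2.52 m.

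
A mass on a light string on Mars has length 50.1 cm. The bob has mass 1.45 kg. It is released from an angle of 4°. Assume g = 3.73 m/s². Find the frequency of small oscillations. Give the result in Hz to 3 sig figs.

T = 2π√(L/g) = 2π√(0.501/3.73) = 2.303 s, so f = 1/T = 0.434 Hz.

0.434 Hz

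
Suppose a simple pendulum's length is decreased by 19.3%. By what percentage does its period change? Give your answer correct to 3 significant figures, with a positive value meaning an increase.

T ∝ √L, so T'/T = √(0.8070) = 0.8983.
Percentage change in T = (0.8983 − 1) × 100% = -10.2%.

-10.2%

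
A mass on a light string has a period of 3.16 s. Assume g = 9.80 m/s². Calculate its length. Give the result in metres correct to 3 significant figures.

From T = 2π√(L/g), L = gT²/(4π²) = 9.80 × 3.160²/(4π²) = 2.48 m.

2.48 m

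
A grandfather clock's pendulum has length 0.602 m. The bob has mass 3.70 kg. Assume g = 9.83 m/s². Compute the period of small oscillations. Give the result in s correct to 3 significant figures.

T = 2π√(L/g) = 2π√(0.602/9.83) = 2π × 0.2475 = 1.55 s.

1.55 s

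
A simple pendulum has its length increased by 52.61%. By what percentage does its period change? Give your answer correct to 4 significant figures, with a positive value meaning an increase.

T ∝ √L, so T'/T = √(1.5261) = 1.2354.
Percentage change in T = (1.2354 − 1) × 100% = 23.54%.

23.54%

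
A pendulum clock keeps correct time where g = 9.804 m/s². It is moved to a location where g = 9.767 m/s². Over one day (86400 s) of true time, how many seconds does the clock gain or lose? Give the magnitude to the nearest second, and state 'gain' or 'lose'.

The clock's period scales as T ∝ 1/√g, so T'/T = √(9.804/9.767) = 1.00189.
In 86400 s of true time the clock registers 86400/1.00189 = 86236.8 s, so it loses 163 s.

lose 163 s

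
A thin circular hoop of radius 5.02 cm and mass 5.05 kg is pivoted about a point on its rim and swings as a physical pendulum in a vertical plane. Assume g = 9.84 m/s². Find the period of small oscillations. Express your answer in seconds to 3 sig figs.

0.635 s

I_cm = mr² = 0.01273 kg·m². The pivot is at distance d = 0.0502 m from the centre of mass.
By the parallel-axis theorem, I = I_cm + md² = 0.01273 + 0.01273 = 0.02545 kg·m².
T = 2π√(I/(mgd)) = 2π√(0.02545/(5.05 × 9.84 × 0.0502)) = 0.635 s.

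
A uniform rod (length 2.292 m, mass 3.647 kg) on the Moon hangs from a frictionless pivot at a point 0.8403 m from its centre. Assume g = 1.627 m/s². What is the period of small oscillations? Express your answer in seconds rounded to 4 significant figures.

5.747 s

For a physical pendulum T = 2π√(I/(mgd)), with d = 0.84030 m from pivot to centre of mass.
I_cm = mL²/12 = 3.647 × 2.292²/12 = 1.5966 kg·m²; I = I_cm + md² = 1.5966 + 3.647 × 0.84030² = 4.1717 kg·m².
T = 2π√(4.1717/(3.647 × 1.627 × 0.84030)) = 5.747 s.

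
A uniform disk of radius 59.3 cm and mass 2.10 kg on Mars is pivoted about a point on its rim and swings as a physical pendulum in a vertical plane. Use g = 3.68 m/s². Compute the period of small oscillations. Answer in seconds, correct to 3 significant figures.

3.09 s

I_cm = ½mr² = 0.3692 kg·m². The pivot is at distance d = 0.593 m from the centre of mass.
By the parallel-axis theorem, I = I_cm + md² = 0.3692 + 0.7385 = 1.108 kg·m².
T = 2π√(I/(mgd)) = 2π√(1.108/(2.10 × 3.68 × 0.593)) = 3.09 s.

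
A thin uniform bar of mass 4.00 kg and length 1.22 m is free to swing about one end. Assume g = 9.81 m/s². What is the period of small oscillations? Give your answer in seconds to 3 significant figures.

1.81 s

For a physical pendulum T = 2π√(I/(mgd)), with d = 0.6100 m from pivot to centre of mass.
I_cm = mL²/12 = 4.00 × 1.22²/12 = 0.4961 kg·m²; I = I_cm + md² = 0.4961 + 4.00 × 0.6100² = 1.985 kg·m².
T = 2π√(1.985/(4.00 × 9.81 × 0.6100)) = 1.81 s.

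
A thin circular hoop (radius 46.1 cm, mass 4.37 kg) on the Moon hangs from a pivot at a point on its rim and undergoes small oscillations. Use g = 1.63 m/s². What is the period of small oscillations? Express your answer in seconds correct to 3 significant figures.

4.73 s

I_cm = mr² = 0.9287 kg·m². The pivot is at distance d = 0.461 m from the centre of mass.
By the parallel-axis theorem, I = I_cm + md² = 0.9287 + 0.9287 = 1.857 kg·m².
T = 2π√(I/(mgd)) = 2π√(1.857/(4.37 × 1.63 × 0.461)) = 4.73 s.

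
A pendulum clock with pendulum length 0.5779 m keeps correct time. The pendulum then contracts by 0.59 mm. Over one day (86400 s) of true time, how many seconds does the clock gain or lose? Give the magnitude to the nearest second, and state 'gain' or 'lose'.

T ∝ √L, so T'/T = √(0.57731/0.5779) = 0.999489.
In 86400 s of true time the clock registers 86400/0.999489 = 86444.1 s, so it gains 44 s.

gain 44 s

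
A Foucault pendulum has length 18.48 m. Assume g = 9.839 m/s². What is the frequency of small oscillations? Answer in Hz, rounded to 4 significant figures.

0.1161 Hz

T = 2π√(L/g) = 2π√(18.48/9.839) = 8.6110 s, so f = 1/T = 0.1161 Hz.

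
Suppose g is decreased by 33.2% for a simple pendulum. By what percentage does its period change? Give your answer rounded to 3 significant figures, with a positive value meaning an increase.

22.4%

T ∝ 1/√g, so T'/T = 1/√(0.6680) = 1.224.
Percentage change in T = (1.224 − 1) × 100% = 22.4%.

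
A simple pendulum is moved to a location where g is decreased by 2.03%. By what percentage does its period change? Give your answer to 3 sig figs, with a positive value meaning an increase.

T ∝ 1/√g, so T'/T = 1/√(0.9797) = 1.010.
Percentage change in T = (1.010 − 1) × 100% = 1.03%.

1.03%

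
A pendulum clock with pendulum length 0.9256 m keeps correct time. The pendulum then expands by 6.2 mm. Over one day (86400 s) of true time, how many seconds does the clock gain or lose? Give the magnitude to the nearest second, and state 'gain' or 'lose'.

T ∝ √L, so T'/T = √(0.93180/0.9256) = 1.00334.
In 86400 s of true time the clock registers 86400/1.00334 = 86112.1 s, so it loses 288 s.

lose 288 s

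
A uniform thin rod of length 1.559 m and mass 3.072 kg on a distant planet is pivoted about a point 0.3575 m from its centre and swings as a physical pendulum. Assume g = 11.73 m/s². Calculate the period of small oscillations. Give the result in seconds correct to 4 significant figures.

For a physical pendulum T = 2π√(I/(mgd)), with d = 0.35750 m from pivot to centre of mass.
I_cm = mL²/12 = 3.072 × 1.559²/12 = 0.62220 kg·m²; I = I_cm + md² = 0.62220 + 3.072 × 0.35750² = 1.0148 kg·m².
T = 2π√(1.0148/(3.072 × 11.73 × 0.35750)) = 1.764 s.

1.764 s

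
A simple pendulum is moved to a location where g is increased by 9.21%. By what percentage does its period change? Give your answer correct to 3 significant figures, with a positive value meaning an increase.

T ∝ 1/√g, so T'/T = 1/√(1.092) = 0.9569.
Percentage change in T = (0.9569 − 1) × 100% = -4.31%.

-4.31%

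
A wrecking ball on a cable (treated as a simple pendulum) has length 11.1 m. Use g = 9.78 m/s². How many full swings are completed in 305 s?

T = 2π√(L/g) = 2π√(11.1/9.78) = 6.694 s.
Number of complete oscillations = ⌊305/6.694⌋ = ⌊45.56⌋ = 45.

45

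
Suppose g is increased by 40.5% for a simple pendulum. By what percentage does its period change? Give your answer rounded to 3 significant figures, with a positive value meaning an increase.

-15.6%

T ∝ 1/√g, so T'/T = 1/√(1.405) = 0.8436.
Percentage change in T = (0.8436 − 1) × 100% = -15.6%.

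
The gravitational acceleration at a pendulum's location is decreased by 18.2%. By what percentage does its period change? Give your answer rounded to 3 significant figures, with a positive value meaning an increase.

10.6%

T ∝ 1/√g, so T'/T = 1/√(0.8180) = 1.106.
Percentage change in T = (1.106 − 1) × 100% = 10.6%.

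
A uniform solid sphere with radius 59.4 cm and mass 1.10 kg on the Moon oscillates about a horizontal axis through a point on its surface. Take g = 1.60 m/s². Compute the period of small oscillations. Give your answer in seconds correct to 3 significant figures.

I_cm = (2/5)mr² = 0.1552 kg·m². The pivot is at distance d = 0.594 m from the centre of mass.
By the parallel-axis theorem, I = I_cm + md² = 0.1552 + 0.3881 = 0.5434 kg·m².
T = 2π√(I/(mgd)) = 2π√(0.5434/(1.10 × 1.60 × 0.594)) = 4.53 s.

4.53 s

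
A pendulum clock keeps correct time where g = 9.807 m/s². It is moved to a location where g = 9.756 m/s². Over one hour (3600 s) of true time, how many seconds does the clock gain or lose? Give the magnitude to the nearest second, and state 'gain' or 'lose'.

The clock's period scales as T ∝ 1/√g, so T'/T = √(9.807/9.756) = 1.00261.
In 3600 s of true time the clock registers 3600/1.00261 = 3590.6 s, so it loses 9 s.

lose 9 s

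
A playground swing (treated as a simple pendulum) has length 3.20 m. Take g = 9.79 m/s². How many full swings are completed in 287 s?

79

T = 2π√(L/g) = 2π√(3.20/9.79) = 3.592 s.
Number of complete oscillations = ⌊287/3.592⌋ = ⌊79.89⌋ = 79.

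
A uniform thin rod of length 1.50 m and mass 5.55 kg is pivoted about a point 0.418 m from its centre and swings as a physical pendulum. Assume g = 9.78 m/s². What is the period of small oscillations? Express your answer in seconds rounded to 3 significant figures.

For a physical pendulum T = 2π√(I/(mgd)), with d = 0.4180 m from pivot to centre of mass.
I_cm = mL²/12 = 5.55 × 1.50²/12 = 1.041 kg·m²; I = I_cm + md² = 1.041 + 5.55 × 0.4180² = 2.010 kg·m².
T = 2π√(2.010/(5.55 × 9.78 × 0.4180)) = 1.87 s.

1.87 s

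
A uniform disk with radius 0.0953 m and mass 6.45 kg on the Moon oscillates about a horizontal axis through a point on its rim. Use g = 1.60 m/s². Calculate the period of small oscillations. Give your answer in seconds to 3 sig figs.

I_cm = ½mr² = 0.02929 kg·m². The pivot is at distance d = 0.0953 m from the centre of mass.
By the parallel-axis theorem, I = I_cm + md² = 0.02929 + 0.05858 = 0.08787 kg·m².
T = 2π√(I/(mgd)) = 2π√(0.08787/(6.45 × 1.60 × 0.0953)) = 1.88 s.

1.88 s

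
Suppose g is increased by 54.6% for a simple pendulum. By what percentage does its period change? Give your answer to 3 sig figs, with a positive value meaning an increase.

T ∝ 1/√g, so T'/T = 1/√(1.546) = 0.8043.
Percentage change in T = (0.8043 − 1) × 100% = -19.6%.

-19.6%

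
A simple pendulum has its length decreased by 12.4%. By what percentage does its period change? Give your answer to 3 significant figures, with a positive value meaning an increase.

T ∝ √L, so T'/T = √(0.8760) = 0.9359.
Percentage change in T = (0.9359 − 1) × 100% = -6.41%.

-6.41%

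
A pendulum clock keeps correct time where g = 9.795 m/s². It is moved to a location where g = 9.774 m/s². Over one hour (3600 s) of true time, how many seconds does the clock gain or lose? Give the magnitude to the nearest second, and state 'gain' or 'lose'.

lose 4 s

The clock's period scales as T ∝ 1/√g, so T'/T = √(9.795/9.774) = 1.00107.
In 3600 s of true time the clock registers 3600/1.00107 = 3596.1 s, so it loses 4 s.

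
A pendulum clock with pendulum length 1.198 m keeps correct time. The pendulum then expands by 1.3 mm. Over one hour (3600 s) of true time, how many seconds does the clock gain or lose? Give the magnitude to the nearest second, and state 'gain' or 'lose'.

T ∝ √L, so T'/T = √(1.19930/1.198) = 1.00054.
In 3600 s of true time the clock registers 3600/1.00054 = 3598.0 s, so it loses 2 s.

lose 2 s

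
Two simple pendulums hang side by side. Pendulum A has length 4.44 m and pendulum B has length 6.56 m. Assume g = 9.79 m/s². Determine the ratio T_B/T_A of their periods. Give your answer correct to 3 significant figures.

1.22

T ∝ √L, so T_B/T_A = √(L_B/L_A) = √(6.56/4.44) = 1.22.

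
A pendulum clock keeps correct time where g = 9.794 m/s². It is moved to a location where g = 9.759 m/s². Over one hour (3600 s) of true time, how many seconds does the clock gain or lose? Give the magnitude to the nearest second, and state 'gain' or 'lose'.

lose 6 s

The clock's period scales as T ∝ 1/√g, so T'/T = √(9.794/9.759) = 1.00179.
In 3600 s of true time the clock registers 3600/1.00179 = 3593.6 s, so it loses 6 s.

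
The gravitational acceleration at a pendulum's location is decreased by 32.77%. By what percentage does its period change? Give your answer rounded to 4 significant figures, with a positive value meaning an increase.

21.96%

T ∝ 1/√g, so T'/T = 1/√(0.67230) = 1.2196.
Percentage change in T = (1.2196 − 1) × 100% = 21.96%.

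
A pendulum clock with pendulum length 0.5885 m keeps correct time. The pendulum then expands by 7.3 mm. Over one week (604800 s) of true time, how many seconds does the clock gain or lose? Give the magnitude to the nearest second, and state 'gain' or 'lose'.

T ∝ √L, so T'/T = √(0.59580/0.5885) = 1.00618.
In 604800 s of true time the clock registers 604800/1.00618 = 601083.4 s, so it loses 3717 s.

lose 3717 s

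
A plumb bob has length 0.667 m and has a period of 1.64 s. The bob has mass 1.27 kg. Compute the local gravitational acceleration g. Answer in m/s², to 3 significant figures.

From T = 2π√(L/g), g = 4π²L/T² = 4π² × 0.667/1.640² = 9.79 m/s².

9.79 m/s²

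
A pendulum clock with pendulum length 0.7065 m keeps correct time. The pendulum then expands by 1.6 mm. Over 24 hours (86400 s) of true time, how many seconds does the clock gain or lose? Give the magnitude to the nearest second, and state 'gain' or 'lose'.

T ∝ √L, so T'/T = √(0.70810/0.7065) = 1.00113.
In 86400 s of true time the clock registers 86400/1.00113 = 86302.3 s, so it loses 98 s.

lose 98 s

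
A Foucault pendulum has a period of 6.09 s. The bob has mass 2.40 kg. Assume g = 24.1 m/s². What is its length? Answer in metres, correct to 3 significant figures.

From T = 2π√(L/g), L = gT²/(4π²) = 24.1 × 6.090²/(4π²) = 22.6 m.

22.6 m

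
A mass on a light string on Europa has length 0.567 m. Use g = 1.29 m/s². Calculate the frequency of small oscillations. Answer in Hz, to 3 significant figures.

T = 2π√(L/g) = 2π√(0.567/1.29) = 4.166 s, so f = 1/T = 0.240 Hz.

0.240 Hz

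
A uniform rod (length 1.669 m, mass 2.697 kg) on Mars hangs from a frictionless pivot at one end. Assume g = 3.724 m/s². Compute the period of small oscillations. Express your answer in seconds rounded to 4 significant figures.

For a physical pendulum T = 2π√(I/(mgd)), with d = 0.83450 m from pivot to centre of mass.
I_cm = mL²/12 = 2.697 × 1.669²/12 = 0.62605 kg·m²; I = I_cm + md² = 0.62605 + 2.697 × 0.83450² = 2.5042 kg·m².
T = 2π√(2.5042/(2.697 × 3.724 × 0.83450)) = 3.434 s.

3.434 s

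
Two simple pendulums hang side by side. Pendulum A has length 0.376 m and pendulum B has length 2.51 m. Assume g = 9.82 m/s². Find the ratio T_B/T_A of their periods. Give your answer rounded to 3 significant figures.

2.58

T ∝ √L, so T_B/T_A = √(L_B/L_A) = √(2.51/0.376) = 2.58.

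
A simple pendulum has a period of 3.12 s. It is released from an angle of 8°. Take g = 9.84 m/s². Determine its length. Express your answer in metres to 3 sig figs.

From T = 2π√(L/g), L = gT²/(4π²) = 9.84 × 3.120²/(4π²) = 2.43 m.

2.43 m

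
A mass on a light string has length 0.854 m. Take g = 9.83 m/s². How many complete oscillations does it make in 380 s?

T = 2π√(L/g) = 2π√(0.854/9.83) = 1.852 s.
Number of complete oscillations = ⌊380/1.852⌋ = ⌊205.2⌋ = 205.

205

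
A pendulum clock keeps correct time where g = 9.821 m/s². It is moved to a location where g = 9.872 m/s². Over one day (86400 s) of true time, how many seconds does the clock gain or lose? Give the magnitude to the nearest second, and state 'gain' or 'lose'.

The clock's period scales as T ∝ 1/√g, so T'/T = √(9.821/9.872) = 0.997414.
In 86400 s of true time the clock registers 86400/0.997414 = 86624.0 s, so it gains 224 s.

gain 224 s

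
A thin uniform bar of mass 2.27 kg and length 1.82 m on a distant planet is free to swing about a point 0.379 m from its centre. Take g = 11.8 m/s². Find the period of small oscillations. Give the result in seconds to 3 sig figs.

1.92 s

For a physical pendulum T = 2π√(I/(mgd)), with d = 0.3790 m from pivot to centre of mass.
I_cm = mL²/12 = 2.27 × 1.82²/12 = 0.6266 kg·m²; I = I_cm + md² = 0.6266 + 2.27 × 0.3790² = 0.9527 kg·m².
T = 2π√(0.9527/(2.27 × 11.8 × 0.3790)) = 1.92 s.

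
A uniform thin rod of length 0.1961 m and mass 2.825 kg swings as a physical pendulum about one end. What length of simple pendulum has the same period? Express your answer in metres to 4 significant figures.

The equivalent simple-pendulum length is L_eq = I/(md), where I is about the pivot and d = 0.098050 m.
I_cm = (1/12)mL² = 0.0090530 kg·m², so I = I_cm + md² = 0.0090530 + 0.027159 = 0.036212 kg·m².
L_eq = 0.036212/(2.825 × 0.098050) = 0.1307 m.

0.1307 m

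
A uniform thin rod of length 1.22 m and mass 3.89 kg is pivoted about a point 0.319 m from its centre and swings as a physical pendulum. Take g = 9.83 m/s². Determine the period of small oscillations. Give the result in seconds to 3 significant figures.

1.69 s

For a physical pendulum T = 2π√(I/(mgd)), with d = 0.3190 m from pivot to centre of mass.
I_cm = mL²/12 = 3.89 × 1.22²/12 = 0.4825 kg·m²; I = I_cm + md² = 0.4825 + 3.89 × 0.3190² = 0.8783 kg·m².
T = 2π√(0.8783/(3.89 × 9.83 × 0.3190)) = 1.69 s.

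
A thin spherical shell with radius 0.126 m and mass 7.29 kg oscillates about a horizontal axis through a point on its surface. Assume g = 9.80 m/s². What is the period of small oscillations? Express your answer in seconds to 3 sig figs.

I_cm = (2/3)mr² = 0.07716 kg·m². The pivot is at distance d = 0.126 m from the centre of mass.
By the parallel-axis theorem, I = I_cm + md² = 0.07716 + 0.1157 = 0.1929 kg·m².
T = 2π√(I/(mgd)) = 2π√(0.1929/(7.29 × 9.80 × 0.126)) = 0.920 s.

0.920 s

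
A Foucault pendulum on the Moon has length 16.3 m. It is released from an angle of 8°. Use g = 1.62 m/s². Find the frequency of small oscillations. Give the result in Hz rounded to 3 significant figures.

0.0502 Hz

T = 2π√(L/g) = 2π√(16.3/1.62) = 19.93 s, so f = 1/T = 0.0502 Hz.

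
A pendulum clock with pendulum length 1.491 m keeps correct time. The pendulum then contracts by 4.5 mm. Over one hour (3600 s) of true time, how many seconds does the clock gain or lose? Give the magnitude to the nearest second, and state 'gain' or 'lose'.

T ∝ √L, so T'/T = √(1.48650/1.491) = 0.998490.
In 3600 s of true time the clock registers 3600/0.998490 = 3605.4 s, so it gains 5 s.

gain 5 s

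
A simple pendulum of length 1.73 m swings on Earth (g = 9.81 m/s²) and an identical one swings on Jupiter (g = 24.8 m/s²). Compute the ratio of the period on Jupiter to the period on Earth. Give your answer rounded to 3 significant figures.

T ∝ 1/√g, so T₂/T₁ = √(g₁/g₂) = √(9.81/24.8) = 0.629.

0.629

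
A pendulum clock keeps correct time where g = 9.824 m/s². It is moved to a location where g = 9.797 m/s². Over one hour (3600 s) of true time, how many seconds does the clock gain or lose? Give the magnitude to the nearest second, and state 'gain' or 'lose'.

lose 5 s

The clock's period scales as T ∝ 1/√g, so T'/T = √(9.824/9.797) = 1.00138.
In 3600 s of true time the clock registers 3600/1.00138 = 3595.0 s, so it loses 5 s.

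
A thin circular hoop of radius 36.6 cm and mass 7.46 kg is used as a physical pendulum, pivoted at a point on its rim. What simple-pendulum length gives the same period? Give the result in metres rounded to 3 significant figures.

The equivalent simple-pendulum length is L_eq = I/(md), where I is about the pivot and d = 0.3660 m.
I_cm = mR² = 0.9993 kg·m², so I = I_cm + md² = 0.9993 + 0.9993 = 1.999 kg·m².
L_eq = 1.999/(7.46 × 0.3660) = 0.732 m.

0.732 m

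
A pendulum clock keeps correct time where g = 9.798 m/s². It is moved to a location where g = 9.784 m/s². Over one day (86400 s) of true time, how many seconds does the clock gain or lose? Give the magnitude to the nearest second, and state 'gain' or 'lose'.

The clock's period scales as T ∝ 1/√g, so T'/T = √(9.798/9.784) = 1.00072.
In 86400 s of true time the clock registers 86400/1.00072 = 86338.3 s, so it loses 62 s.

lose 62 s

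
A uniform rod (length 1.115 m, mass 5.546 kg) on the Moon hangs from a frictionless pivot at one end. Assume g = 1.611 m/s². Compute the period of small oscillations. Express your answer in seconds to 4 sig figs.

4.268 s

For a physical pendulum T = 2π√(I/(mgd)), with d = 0.55750 m from pivot to centre of mass.
I_cm = mL²/12 = 5.546 × 1.115²/12 = 0.57458 kg·m²; I = I_cm + md² = 0.57458 + 5.546 × 0.55750² = 2.2983 kg·m².
T = 2π√(2.2983/(5.546 × 1.611 × 0.55750)) = 4.268 s.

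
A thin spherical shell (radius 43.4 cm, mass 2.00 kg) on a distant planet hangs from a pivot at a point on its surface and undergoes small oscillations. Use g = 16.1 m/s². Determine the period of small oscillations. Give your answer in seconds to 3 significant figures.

I_cm = (2/3)mr² = 0.2511 kg·m². The pivot is at distance d = 0.434 m from the centre of mass.
By the parallel-axis theorem, I = I_cm + md² = 0.2511 + 0.3767 = 0.6279 kg·m².
T = 2π√(I/(mgd)) = 2π√(0.6279/(2.00 × 16.1 × 0.434)) = 1.33 s.

1.33 s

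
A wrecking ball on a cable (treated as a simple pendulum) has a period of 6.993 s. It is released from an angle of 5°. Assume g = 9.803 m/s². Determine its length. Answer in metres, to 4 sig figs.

12.14 m

From T = 2π√(L/g), L = gT²/(4π²) = 9.803 × 6.9930²/(4π²) = 12.14 m.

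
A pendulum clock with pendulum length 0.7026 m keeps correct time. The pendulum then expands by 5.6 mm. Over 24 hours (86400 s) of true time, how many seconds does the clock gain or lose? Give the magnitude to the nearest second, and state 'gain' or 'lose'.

lose 342 s

T ∝ √L, so T'/T = √(0.70820/0.7026) = 1.00398.
In 86400 s of true time the clock registers 86400/1.00398 = 86057.7 s, so it loses 342 s.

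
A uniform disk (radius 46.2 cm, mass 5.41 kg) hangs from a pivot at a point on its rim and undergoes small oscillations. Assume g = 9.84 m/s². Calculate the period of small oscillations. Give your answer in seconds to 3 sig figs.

1.67 s

I_cm = ½mr² = 0.5774 kg·m². The pivot is at distance d = 0.462 m from the centre of mass.
By the parallel-axis theorem, I = I_cm + md² = 0.5774 + 1.155 = 1.732 kg·m².
T = 2π√(I/(mgd)) = 2π√(1.732/(5.41 × 9.84 × 0.462)) = 1.67 s.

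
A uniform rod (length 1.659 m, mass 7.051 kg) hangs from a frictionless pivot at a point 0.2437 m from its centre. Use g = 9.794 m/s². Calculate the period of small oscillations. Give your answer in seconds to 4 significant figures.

For a physical pendulum T = 2π√(I/(mgd)), with d = 0.24370 m from pivot to centre of mass.
I_cm = mL²/12 = 7.051 × 1.659²/12 = 1.6172 kg·m²; I = I_cm + md² = 1.6172 + 7.051 × 0.24370² = 2.0360 kg·m².
T = 2π√(2.0360/(7.051 × 9.794 × 0.24370)) = 2.185 s.

2.185 s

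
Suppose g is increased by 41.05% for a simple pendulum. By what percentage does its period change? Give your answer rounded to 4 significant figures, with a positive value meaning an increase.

T ∝ 1/√g, so T'/T = 1/√(1.4105) = 0.84200.
Percentage change in T = (0.84200 − 1) × 100% = -15.80%.

-15.80%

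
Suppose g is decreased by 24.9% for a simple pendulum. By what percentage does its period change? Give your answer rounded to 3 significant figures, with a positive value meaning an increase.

15.4%

T ∝ 1/√g, so T'/T = 1/√(0.7510) = 1.154.
Percentage change in T = (1.154 − 1) × 100% = 15.4%.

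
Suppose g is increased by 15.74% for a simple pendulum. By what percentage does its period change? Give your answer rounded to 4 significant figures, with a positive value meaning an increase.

-7.048%

T ∝ 1/√g, so T'/T = 1/√(1.1574) = 0.92952.
Percentage change in T = (0.92952 − 1) × 100% = -7.048%.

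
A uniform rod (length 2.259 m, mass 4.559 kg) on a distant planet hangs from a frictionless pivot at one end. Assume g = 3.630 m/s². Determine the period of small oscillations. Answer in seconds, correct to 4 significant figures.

For a physical pendulum T = 2π√(I/(mgd)), with d = 1.1295 m from pivot to centre of mass.
I_cm = mL²/12 = 4.559 × 2.259²/12 = 1.9387 kg·m²; I = I_cm + md² = 1.9387 + 4.559 × 1.1295² = 7.7550 kg·m².
T = 2π√(7.7550/(4.559 × 3.630 × 1.1295)) = 4.047 s.

4.047 s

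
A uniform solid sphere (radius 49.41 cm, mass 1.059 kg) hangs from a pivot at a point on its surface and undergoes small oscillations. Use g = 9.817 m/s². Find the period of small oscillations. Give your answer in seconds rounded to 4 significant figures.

I_cm = (2/5)mr² = 0.10342 kg·m². The pivot is at distance d = 0.4941 m from the centre of mass.
By the parallel-axis theorem, I = I_cm + md² = 0.10342 + 0.25854 = 0.36195 kg·m².
T = 2π√(I/(mgd)) = 2π√(0.36195/(1.059 × 9.817 × 0.4941)) = 1.668 s.

1.668 s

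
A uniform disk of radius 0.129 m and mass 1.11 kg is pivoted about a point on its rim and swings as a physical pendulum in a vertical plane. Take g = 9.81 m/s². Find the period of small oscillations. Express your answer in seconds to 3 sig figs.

I_cm = ½mr² = 0.009236 kg·m². The pivot is at distance d = 0.129 m from the centre of mass.
By the parallel-axis theorem, I = I_cm + md² = 0.009236 + 0.01847 = 0.02771 kg·m².
T = 2π√(I/(mgd)) = 2π√(0.02771/(1.11 × 9.81 × 0.129)) = 0.882 s.

0.882 s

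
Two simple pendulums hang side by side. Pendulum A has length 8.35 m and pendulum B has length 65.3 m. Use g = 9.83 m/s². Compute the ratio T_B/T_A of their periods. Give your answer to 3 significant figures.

T ∝ √L, so T_B/T_A = √(L_B/L_A) = √(65.3/8.35) = 2.80.

2.80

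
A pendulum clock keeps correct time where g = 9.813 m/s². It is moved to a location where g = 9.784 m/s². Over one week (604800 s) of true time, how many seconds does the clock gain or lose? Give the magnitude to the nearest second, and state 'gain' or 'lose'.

The clock's period scales as T ∝ 1/√g, so T'/T = √(9.813/9.784) = 1.00148.
In 604800 s of true time the clock registers 604800/1.00148 = 603905.7 s, so it loses 894 s.

lose 894 s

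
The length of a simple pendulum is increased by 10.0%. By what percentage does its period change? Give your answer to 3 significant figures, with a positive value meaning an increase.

4.88%

T ∝ √L, so T'/T = √(1.100) = 1.049.
Percentage change in T = (1.049 − 1) × 100% = 4.88%.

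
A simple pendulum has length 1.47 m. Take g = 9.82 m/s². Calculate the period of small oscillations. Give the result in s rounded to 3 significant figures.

2.43 s

T = 2π√(L/g) = 2π√(1.47/9.82) = 2π × 0.3869 = 2.43 s.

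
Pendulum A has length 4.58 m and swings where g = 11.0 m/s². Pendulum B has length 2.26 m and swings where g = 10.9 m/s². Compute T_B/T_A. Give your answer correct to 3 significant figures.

0.706

T = 2π√(L/g), so T_B/T_A = √((L_B/g_B)/(L_A/g_A)) = √((2.26/10.9)/(4.58/11.0)) = 0.706.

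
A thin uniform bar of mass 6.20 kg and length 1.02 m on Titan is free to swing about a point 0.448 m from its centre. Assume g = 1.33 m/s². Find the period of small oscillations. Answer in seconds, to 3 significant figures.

4.36 s

For a physical pendulum T = 2π√(I/(mgd)), with d = 0.4480 m from pivot to centre of mass.
I_cm = mL²/12 = 6.20 × 1.02²/12 = 0.5375 kg·m²; I = I_cm + md² = 0.5375 + 6.20 × 0.4480² = 1.782 kg·m².
T = 2π√(1.782/(6.20 × 1.33 × 0.4480)) = 4.36 s.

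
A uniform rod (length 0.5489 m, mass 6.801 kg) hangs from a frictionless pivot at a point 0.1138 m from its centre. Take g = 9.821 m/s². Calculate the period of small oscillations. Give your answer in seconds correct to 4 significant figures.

For a physical pendulum T = 2π√(I/(mgd)), with d = 0.11380 m from pivot to centre of mass.
I_cm = mL²/12 = 6.801 × 0.5489²/12 = 0.17076 kg·m²; I = I_cm + md² = 0.17076 + 6.801 × 0.11380² = 0.25883 kg·m².
T = 2π√(0.25883/(6.801 × 9.821 × 0.11380)) = 1.159 s.

1.159 s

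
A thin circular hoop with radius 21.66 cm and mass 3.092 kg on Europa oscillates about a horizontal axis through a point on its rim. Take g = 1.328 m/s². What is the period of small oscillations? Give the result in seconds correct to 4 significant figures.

I_cm = mr² = 0.14506 kg·m². The pivot is at distance d = 0.2166 m from the centre of mass.
By the parallel-axis theorem, I = I_cm + md² = 0.14506 + 0.14506 = 0.29013 kg·m².
T = 2π√(I/(mgd)) = 2π√(0.29013/(3.092 × 1.328 × 0.2166)) = 3.589 s.

3.589 s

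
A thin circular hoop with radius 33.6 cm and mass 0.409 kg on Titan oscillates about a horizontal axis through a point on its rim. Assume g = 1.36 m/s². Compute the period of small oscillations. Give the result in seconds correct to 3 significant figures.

I_cm = mr² = 0.04617 kg·m². The pivot is at distance d = 0.336 m from the centre of mass.
By the parallel-axis theorem, I = I_cm + md² = 0.04617 + 0.04617 = 0.09235 kg·m².
T = 2π√(I/(mgd)) = 2π√(0.09235/(0.409 × 1.36 × 0.336)) = 4.42 s.

4.42 s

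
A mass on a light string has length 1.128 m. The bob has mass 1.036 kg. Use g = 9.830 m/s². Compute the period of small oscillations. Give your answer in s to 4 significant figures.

2.128 s

T = 2π√(L/g) = 2π√(1.128/9.830) = 2π × 0.33875 = 2.128 s.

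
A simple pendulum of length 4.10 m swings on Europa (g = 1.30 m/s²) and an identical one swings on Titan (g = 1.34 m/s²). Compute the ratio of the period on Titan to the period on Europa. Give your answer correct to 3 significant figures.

T ∝ 1/√g, so T₂/T₁ = √(g₁/g₂) = √(1.30/1.34) = 0.985.

0.985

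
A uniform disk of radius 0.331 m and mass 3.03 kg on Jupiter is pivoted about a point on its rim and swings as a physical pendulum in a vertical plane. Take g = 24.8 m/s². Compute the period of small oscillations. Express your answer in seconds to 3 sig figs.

0.889 s

I_cm = ½mr² = 0.1660 kg·m². The pivot is at distance d = 0.331 m from the centre of mass.
By the parallel-axis theorem, I = I_cm + md² = 0.1660 + 0.3320 = 0.4980 kg·m².
T = 2π√(I/(mgd)) = 2π√(0.4980/(3.03 × 24.8 × 0.331)) = 0.889 s.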